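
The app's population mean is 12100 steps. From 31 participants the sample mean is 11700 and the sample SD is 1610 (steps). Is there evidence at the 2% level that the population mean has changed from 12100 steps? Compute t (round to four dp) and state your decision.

H0: μ = 12100; H1: μ ≠ 12100 (one-sample t-test, two-sided).
t = (x̄ − μ₀)/(s/√n) = (11700 − 12100)/(1610/√31) = -1.3833
df = n − 1 = 30
Two-sided p-value ≈ 0.1768
Since p ≈ 0.1768 > α = 0.02, fail to reject H0; the data do not provide sufficient evidence against H0.

t = -1.3833; fail to reject H0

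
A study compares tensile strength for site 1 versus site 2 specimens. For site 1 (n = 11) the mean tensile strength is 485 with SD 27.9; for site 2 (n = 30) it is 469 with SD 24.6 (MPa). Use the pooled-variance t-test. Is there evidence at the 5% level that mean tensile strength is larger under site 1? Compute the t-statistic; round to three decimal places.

Let group 1 = site 1, group 2 = site 2. H0: μ_1 = μ_2; H1: μ_1 > μ_2 (two-sample pooled-variance t-test, right-tailed).
s_p² = [(11−1)·27.9² + (30−1)·24.6²]/(11+30−2) = 649.583
t = (485 − 469)/√[649.583·(1/11 + 1/30)] = 1.781
df = n₁ + n₂ − 2 = 39
p-value = P(T ≥ 1.781) ≈ 0.041
Since p ≈ 0.041 < α = 0.05, reject H0; the data support H1.

1.781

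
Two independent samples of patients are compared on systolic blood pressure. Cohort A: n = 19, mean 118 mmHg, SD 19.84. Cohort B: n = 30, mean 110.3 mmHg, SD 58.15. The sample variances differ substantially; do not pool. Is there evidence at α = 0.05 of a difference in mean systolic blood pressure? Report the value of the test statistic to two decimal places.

0.67

Let group 1 = cohort A, group 2 = cohort B. H0: μ_1 = μ_2; H1: μ_1 ≠ μ_2 (Welch's two-sample t-test, two-sided).
t = (x̄_1 − x̄_2)/√(s_1²/n_1 + s_2²/n_2) = (118 − 110.3)/√(19.84²/19 + 58.15²/30) = 0.67
Welch–Satterthwaite df ≈ 38.54
Two-sided p-value ≈ 0.5090
Since p ≈ 0.5090 > α = 0.05, fail to reject H0; the evidence is not statistically significant.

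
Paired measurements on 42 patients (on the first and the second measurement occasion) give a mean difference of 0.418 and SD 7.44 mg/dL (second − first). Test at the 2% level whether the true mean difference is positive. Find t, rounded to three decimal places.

H0: μ_d = 0; H1: μ_d > 0 (paired t-test on the differences, right-tailed).
t = d̄/(s_d/√n) = 0.418/(7.44/√42) = 0.364
df = n − 1 = 41
p-value = P(T ≥ 0.364) ≈ 0.359
Since p ≈ 0.359 > α = 0.02, fail to reject H0; the data do not provide sufficient evidence against H0.

0.364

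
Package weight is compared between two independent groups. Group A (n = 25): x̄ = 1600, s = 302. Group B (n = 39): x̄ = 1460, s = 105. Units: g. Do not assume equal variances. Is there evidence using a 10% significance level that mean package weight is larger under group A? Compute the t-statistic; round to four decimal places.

2.2330

Let group 1 = group A, group 2 = group B. H0: μ_1 = μ_2; H1: μ_1 > μ_2 (Welch's two-sample t-test, right-tailed).
t = (x̄_1 − x̄_2)/√(s_1²/n_1 + s_2²/n_2) = (1600 − 1460)/√(302²/25 + 105²/39) = 2.2330
Welch–Satterthwaite df ≈ 27.76
p-value = P(T ≥ 2.2330) ≈ 0.017
Since p ≈ 0.017 < α = 0.1, reject H0; the data support H1.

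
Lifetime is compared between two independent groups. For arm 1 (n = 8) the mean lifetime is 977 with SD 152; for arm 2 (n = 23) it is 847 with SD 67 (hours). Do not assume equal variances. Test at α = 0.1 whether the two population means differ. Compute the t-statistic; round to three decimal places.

2.341

Let group 1 = arm 1, group 2 = arm 2. H0: μ_1 = μ_2; H1: μ_1 ≠ μ_2 (Welch's two-sample t-test, two-sided).
t = (x̄_1 − x̄_2)/√(s_1²/n_1 + s_2²/n_2) = (977 − 847)/√(152²/8 + 67²/23) = 2.341
Welch–Satterthwaite df ≈ 7.97
Two-sided p-value ≈ 0.0475
Since p ≈ 0.0475 < α = 0.1, reject H0; the evidence is statistically significant.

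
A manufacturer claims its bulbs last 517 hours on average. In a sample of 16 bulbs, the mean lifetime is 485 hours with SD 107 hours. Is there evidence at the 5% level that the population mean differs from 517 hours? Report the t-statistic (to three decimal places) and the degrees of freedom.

t = -1.196, df = 15

H0: μ = 517; H1: μ ≠ 517 (one-sample t-test, two-sided).
t = (x̄ − μ₀)/(s/√n) = (485 − 517)/(107/√16) = -1.196
df = n − 1 = 15
Two-sided p-value ≈ 0.250
Since p ≈ 0.250 > α = 0.05, fail to reject H0; the evidence is not statistically significant.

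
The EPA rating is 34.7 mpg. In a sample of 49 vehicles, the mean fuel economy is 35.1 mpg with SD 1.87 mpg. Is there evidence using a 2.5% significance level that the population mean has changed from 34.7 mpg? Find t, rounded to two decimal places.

H0: μ = 34.7; H1: μ ≠ 34.7 (one-sample t-test, two-sided).
t = (x̄ − μ₀)/(s/√n) = (35.1 − 34.7)/(1.87/√49) = 1.50
df = n − 1 = 48
Two-sided p-value ≈ 0.141
Since p ≈ 0.141 > α = 0.025, fail to reject H0; the data do not provide sufficient evidence against H0.

1.50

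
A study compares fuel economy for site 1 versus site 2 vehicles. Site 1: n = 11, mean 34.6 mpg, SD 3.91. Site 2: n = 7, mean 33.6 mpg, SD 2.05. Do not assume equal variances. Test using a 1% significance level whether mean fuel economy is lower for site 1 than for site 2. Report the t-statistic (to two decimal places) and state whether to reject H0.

Let group 1 = site 1, group 2 = site 2. H0: μ_1 = μ_2; H1: μ_1 < μ_2 (Welch's two-sample t-test, left-tailed).
t = (x̄_1 − x̄_2)/√(s_1²/n_1 + s_2²/n_2) = (34.6 − 33.6)/√(3.91²/11 + 2.05²/7) = 0.71
Welch–Satterthwaite df ≈ 15.64
p-value = P(T ≤ 0.71) ≈ 0.756
Since p ≈ 0.756 > α = 0.01, fail to reject H0; the evidence is not statistically significant.

t = 0.71; fail to reject H0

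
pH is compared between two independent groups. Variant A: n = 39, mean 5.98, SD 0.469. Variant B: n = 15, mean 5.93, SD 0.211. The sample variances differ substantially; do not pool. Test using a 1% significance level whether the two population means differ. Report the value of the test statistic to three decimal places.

Let group 1 = variant A, group 2 = variant B. H0: μ_1 = μ_2; H1: μ_1 ≠ μ_2 (Welch's two-sample t-test, two-sided).
t = (x̄_1 − x̄_2)/√(s_1²/n_1 + s_2²/n_2) = (5.98 − 5.93)/√(0.469²/39 + 0.211²/15) = 0.539
Welch–Satterthwaite df ≈ 50.53
Two-sided p-value ≈ 0.592
Since p ≈ 0.592 > α = 0.01, fail to reject H0; the evidence is not statistically significant.

0.539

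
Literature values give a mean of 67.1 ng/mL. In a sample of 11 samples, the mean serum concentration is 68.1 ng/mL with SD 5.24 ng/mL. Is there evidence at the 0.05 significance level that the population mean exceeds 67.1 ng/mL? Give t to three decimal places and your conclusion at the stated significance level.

t = 0.633; fail to reject H0

H0: μ = 67.1; H1: μ > 67.1 (one-sample t-test, right-tailed).
t = (x̄ − μ₀)/(s/√n) = (68.1 − 67.1)/(5.24/√11) = 0.633
df = n − 1 = 10
p-value = P(T ≥ 0.633) ≈ 0.2705
Since p ≈ 0.2705 > α = 0.05, fail to reject H0; the data do not provide sufficient evidence against H0.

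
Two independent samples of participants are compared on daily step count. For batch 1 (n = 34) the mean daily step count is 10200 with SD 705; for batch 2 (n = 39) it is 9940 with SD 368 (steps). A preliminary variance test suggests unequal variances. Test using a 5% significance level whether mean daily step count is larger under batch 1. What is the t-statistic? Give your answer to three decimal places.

Let group 1 = batch 1, group 2 = batch 2. H0: μ_1 = μ_2; H1: μ_1 > μ_2 (Welch's two-sample t-test, right-tailed).
t = (x̄_1 − x̄_2)/√(s_1²/n_1 + s_2²/n_2) = (10200 − 9940)/√(705²/34 + 368²/39) = 1.933
Welch–Satterthwaite df ≈ 48.18
p-value = P(T ≥ 1.933) ≈ 0.0296
Since p ≈ 0.0296 < α = 0.05, reject H0; the evidence is statistically significant.

1.933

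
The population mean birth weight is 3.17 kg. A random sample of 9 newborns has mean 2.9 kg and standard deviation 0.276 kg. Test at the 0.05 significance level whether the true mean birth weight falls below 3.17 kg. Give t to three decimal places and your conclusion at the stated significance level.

H0: μ = 3.17; H1: μ < 3.17 (one-sample t-test, left-tailed).
t = (x̄ − μ₀)/(s/√n) = (2.9 − 3.17)/(0.276/√9) = -2.935
df = n − 1 = 8
p-value = P(T ≤ -2.935) ≈ 0.009
Since p ≈ 0.009 < α = 0.05, reject H0; the evidence is statistically significant.

t = -2.935; reject H0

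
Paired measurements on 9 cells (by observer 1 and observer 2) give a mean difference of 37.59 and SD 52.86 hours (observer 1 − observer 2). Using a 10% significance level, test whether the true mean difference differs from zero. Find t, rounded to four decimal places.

2.1334

H0: μ_d = 0; H1: μ_d ≠ 0 (paired t-test on the differences, two-sided).
t = d̄/(s_d/√n) = 37.59/(52.86/√9) = 2.1334
df = n − 1 = 8
Two-sided p-value ≈ 0.0654
Since p ≈ 0.0654 < α = 0.1, reject H0; the data support H1.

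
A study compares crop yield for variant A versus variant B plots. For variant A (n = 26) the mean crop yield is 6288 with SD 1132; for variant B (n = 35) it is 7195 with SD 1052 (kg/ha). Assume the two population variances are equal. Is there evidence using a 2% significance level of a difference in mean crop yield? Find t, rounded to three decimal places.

-3.224

Let group 1 = variant A, group 2 = variant B. H0: μ_1 = μ_2; H1: μ_1 ≠ μ_2 (two-sample pooled-variance t-test, two-sided).
s_p² = [(26−1)·1132² + (35−1)·1052²]/(26+35−2) = 1180740
t = (6288 − 7195)/√[1180740·(1/26 + 1/35)] = -3.224
df = n₁ + n₂ − 2 = 59
Two-sided p-value ≈ 0.002
Since p ≈ 0.002 < α = 0.02, reject H0; the evidence is statistically significant.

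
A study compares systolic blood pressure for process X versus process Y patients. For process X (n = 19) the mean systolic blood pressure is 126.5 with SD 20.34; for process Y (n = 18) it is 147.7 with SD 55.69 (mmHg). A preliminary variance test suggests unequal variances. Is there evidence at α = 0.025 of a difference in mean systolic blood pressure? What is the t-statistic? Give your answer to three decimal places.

-1.522

Let group 1 = process X, group 2 = process Y. H0: μ_1 = μ_2; H1: μ_1 ≠ μ_2 (Welch's two-sample t-test, two-sided).
t = (x̄_1 − x̄_2)/√(s_1²/n_1 + s_2²/n_2) = (126.5 − 147.7)/√(20.34²/19 + 55.69²/18) = -1.522
Welch–Satterthwaite df ≈ 21.25
Two-sided p-value ≈ 0.1428
Since p ≈ 0.1428 > α = 0.025, fail to reject H0; the data do not provide sufficient evidence against H0.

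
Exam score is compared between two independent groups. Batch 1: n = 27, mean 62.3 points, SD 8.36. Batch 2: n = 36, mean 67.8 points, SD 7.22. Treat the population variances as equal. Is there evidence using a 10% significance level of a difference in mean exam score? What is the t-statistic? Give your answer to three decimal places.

-2.796

Let group 1 = batch 1, group 2 = batch 2. H0: μ_1 = μ_2; H1: μ_1 ≠ μ_2 (two-sample pooled-variance t-test, two-sided).
s_p² = [(27−1)·8.36² + (36−1)·7.22²]/(27+36−2) = 59.6987
t = (62.3 − 67.8)/√[59.6987·(1/27 + 1/36)] = -2.796
df = n₁ + n₂ − 2 = 61
Two-sided p-value ≈ 0.0069
Since p ≈ 0.0069 < α = 0.1, reject H0; the evidence is statistically significant.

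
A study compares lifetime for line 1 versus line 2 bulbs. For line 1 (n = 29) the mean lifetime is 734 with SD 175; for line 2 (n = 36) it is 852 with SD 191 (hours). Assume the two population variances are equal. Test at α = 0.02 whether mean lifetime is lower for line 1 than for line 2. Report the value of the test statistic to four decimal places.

-2.5693

Let group 1 = line 1, group 2 = line 2. H0: μ_1 = μ_2; H1: μ_1 < μ_2 (two-sample pooled-variance t-test, left-tailed).
s_p² = [(29−1)·175² + (36−1)·191²]/(29+36−2) = 33878.3
t = (734 − 852)/√[33878.3·(1/29 + 1/36)] = -2.5693
df = n₁ + n₂ − 2 = 63
p-value = P(T ≤ -2.5693) ≈ 0.006
Since p ≈ 0.006 < α = 0.02, reject H0; the data support H1.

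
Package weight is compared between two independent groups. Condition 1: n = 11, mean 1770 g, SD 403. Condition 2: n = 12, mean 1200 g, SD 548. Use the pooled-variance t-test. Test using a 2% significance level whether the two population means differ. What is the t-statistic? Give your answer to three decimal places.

2.819

Let group 1 = condition 1, group 2 = condition 2. H0: μ_1 = μ_2; H1: μ_1 ≠ μ_2 (two-sample pooled-variance t-test, two-sided).
s_p² = [(11−1)·403² + (12−1)·548²]/(11+12−2) = 234640
t = (1770 − 1200)/√[234640·(1/11 + 1/12)] = 2.819
df = n₁ + n₂ − 2 = 21
Two-sided p-value ≈ 0.0103
Since p ≈ 0.0103 < α = 0.02, reject H0; the evidence is statistically significant.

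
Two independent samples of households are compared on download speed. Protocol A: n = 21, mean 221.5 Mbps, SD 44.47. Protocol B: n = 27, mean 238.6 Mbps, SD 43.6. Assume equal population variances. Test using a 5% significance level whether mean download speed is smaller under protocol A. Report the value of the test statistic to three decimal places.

-1.336

Let group 1 = protocol A, group 2 = protocol B. H0: μ_1 = μ_2; H1: μ_1 < μ_2 (two-sample pooled-variance t-test, left-tailed).
s_p² = [(21−1)·44.47² + (27−1)·43.6²]/(21+27−2) = 1934.27
t = (221.5 − 238.6)/√[1934.27·(1/21 + 1/27)] = -1.336
df = n₁ + n₂ − 2 = 46
p-value = P(T ≤ -1.336) ≈ 0.094
Since p ≈ 0.094 > α = 0.05, fail to reject H0; the evidence is not statistically significant.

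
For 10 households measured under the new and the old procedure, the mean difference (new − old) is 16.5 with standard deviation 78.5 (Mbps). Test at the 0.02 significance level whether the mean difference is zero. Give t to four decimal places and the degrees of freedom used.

t = 0.6647, df = 9

H0: μ_d = 0; H1: μ_d ≠ 0 (paired t-test on the differences, two-sided).
t = d̄/(s_d/√n) = 16.5/(78.5/√10) = 0.6647
df = n − 1 = 9
Two-sided p-value ≈ 0.5229
Since p ≈ 0.5229 > α = 0.02, fail to reject H0; the evidence is not statistically significant.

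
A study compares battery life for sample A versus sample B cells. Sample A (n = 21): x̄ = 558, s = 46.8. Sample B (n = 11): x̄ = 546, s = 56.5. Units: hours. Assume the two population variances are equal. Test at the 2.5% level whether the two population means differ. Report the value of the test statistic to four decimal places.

0.6417

Let group 1 = sample A, group 2 = sample B. H0: μ_1 = μ_2; H1: μ_1 ≠ μ_2 (two-sample pooled-variance t-test, two-sided).
s_p² = [(21−1)·46.8² + (11−1)·56.5²]/(21+11−2) = 2524.24
t = (558 − 546)/√[2524.24·(1/21 + 1/11)] = 0.6417
df = n₁ + n₂ − 2 = 30
Two-sided p-value ≈ 0.526
Since p ≈ 0.526 > α = 0.025, fail to reject H0; the evidence is not statistically significant.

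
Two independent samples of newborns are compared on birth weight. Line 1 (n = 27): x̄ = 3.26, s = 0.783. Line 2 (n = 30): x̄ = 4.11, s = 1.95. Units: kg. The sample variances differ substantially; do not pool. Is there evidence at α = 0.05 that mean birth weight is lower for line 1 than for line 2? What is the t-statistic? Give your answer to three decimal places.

-2.199

Let group 1 = line 1, group 2 = line 2. H0: μ_1 = μ_2; H1: μ_1 < μ_2 (Welch's two-sample t-test, left-tailed).
t = (x̄_1 − x̄_2)/√(s_1²/n_1 + s_2²/n_2) = (3.26 − 4.11)/√(0.783²/27 + 1.95²/30) = -2.199
Welch–Satterthwaite df ≈ 38.93
p-value = P(T ≤ -2.199) ≈ 0.017
Since p ≈ 0.017 < α = 0.05, reject H0; the evidence is statistically significant.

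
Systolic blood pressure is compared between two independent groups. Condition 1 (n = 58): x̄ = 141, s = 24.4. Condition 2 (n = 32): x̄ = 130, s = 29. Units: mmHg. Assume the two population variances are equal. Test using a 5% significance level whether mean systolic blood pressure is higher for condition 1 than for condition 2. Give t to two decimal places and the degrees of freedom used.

t = 1.91, df = 88

Let group 1 = condition 1, group 2 = condition 2. H0: μ_1 = μ_2; H1: μ_1 > μ_2 (two-sample pooled-variance t-test, right-tailed).
s_p² = [(58−1)·24.4² + (32−1)·29²]/(58+32−2) = 681.892
t = (141 − 130)/√[681.892·(1/58 + 1/32)] = 1.91
df = n₁ + n₂ − 2 = 88
p-value = P(T ≥ 1.91) ≈ 0.0295
Since p ≈ 0.0295 < α = 0.05, reject H0; the evidence is statistically significant.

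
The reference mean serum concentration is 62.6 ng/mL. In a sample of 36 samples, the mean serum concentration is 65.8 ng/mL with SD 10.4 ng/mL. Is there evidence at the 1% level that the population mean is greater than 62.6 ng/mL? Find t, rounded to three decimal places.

1.846

H0: μ = 62.6; H1: μ > 62.6 (one-sample t-test, right-tailed).
t = (x̄ − μ₀)/(s/√n) = (65.8 − 62.6)/(10.4/√36) = 1.846
df = n − 1 = 35
p-value = P(T ≥ 1.846) ≈ 0.0367
Since p ≈ 0.0367 > α = 0.01, fail to reject H0; the evidence is not statistically significant.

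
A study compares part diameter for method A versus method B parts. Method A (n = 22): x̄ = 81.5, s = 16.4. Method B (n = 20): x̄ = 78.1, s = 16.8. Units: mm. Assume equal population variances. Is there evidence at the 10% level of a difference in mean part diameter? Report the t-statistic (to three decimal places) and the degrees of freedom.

Let group 1 = method A, group 2 = method B. H0: μ_1 = μ_2; H1: μ_1 ≠ μ_2 (two-sample pooled-variance t-test, two-sided).
s_p² = [(22−1)·16.4² + (20−1)·16.8²]/(22+20−2) = 275.268
t = (81.5 − 78.1)/√[275.268·(1/22 + 1/20)] = 0.663
df = n₁ + n₂ − 2 = 40
Two-sided p-value ≈ 0.5110
Since p ≈ 0.5110 > α = 0.1, fail to reject H0; the evidence is not statistically significant.

t = 0.663, df = 40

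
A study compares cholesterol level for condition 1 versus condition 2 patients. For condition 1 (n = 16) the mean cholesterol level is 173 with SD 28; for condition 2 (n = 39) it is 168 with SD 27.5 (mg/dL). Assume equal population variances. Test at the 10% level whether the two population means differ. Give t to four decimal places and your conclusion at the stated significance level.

t = 0.6093; fail to reject H0

Let group 1 = condition 1, group 2 = condition 2. H0: μ_1 = μ_2; H1: μ_1 ≠ μ_2 (two-sample pooled-variance t-test, two-sided).
s_p² = [(16−1)·28² + (39−1)·27.5²]/(16+39−2) = 764.104
t = (173 − 168)/√[764.104·(1/16 + 1/39)] = 0.6093
df = n₁ + n₂ − 2 = 53
Two-sided p-value ≈ 0.5450
Since p ≈ 0.5450 > α = 0.1, fail to reject H0; the evidence is not statistically significant.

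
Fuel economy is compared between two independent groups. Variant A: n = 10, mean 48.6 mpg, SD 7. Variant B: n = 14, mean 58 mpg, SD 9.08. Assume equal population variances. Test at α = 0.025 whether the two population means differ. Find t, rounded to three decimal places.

-2.738

Let group 1 = variant A, group 2 = variant B. H0: μ_1 = μ_2; H1: μ_1 ≠ μ_2 (two-sample pooled-variance t-test, two-sided).
s_p² = [(10−1)·7² + (14−1)·9.08²]/(10+14−2) = 68.7638
t = (48.6 − 58)/√[68.7638·(1/10 + 1/14)] = -2.738
df = n₁ + n₂ − 2 = 22
Two-sided p-value ≈ 0.012
Since p ≈ 0.012 < α = 0.025, reject H0; the data support H1.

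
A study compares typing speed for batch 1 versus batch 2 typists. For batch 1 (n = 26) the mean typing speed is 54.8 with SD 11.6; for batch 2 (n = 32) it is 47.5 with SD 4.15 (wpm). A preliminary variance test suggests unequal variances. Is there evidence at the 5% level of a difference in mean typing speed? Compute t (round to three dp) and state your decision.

t = 3.054; reject H0

Let group 1 = batch 1, group 2 = batch 2. H0: μ_1 = μ_2; H1: μ_1 ≠ μ_2 (Welch's two-sample t-test, two-sided).
t = (x̄_1 − x̄_2)/√(s_1²/n_1 + s_2²/n_2) = (54.8 − 47.5)/√(11.6²/26 + 4.15²/32) = 3.054
Welch–Satterthwaite df ≈ 30.21
Two-sided p-value ≈ 0.005
Since p ≈ 0.005 < α = 0.05, reject H0; the evidence is statistically significant.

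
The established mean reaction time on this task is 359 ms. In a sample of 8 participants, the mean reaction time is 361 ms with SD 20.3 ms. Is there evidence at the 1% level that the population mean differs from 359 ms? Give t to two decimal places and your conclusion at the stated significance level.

t = 0.28; fail to reject H0

H0: μ = 359; H1: μ ≠ 359 (one-sample t-test, two-sided).
t = (x̄ − μ₀)/(s/√n) = (361 − 359)/(20.3/√8) = 0.28
df = n − 1 = 7
Two-sided p-value ≈ 0.7886
Since p ≈ 0.7886 > α = 0.01, fail to reject H0; the evidence is not statistically significant.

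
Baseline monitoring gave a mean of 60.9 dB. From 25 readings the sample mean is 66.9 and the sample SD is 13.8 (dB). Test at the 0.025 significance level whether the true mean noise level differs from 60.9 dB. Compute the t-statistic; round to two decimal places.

H0: μ = 60.9; H1: μ ≠ 60.9 (one-sample t-test, two-sided).
t = (x̄ − μ₀)/(s/√n) = (66.9 − 60.9)/(13.8/√25) = 2.17
df = n − 1 = 24
Two-sided p-value ≈ 0.040
Since p ≈ 0.040 > α = 0.025, fail to reject H0; the evidence is not statistically significant.

2.17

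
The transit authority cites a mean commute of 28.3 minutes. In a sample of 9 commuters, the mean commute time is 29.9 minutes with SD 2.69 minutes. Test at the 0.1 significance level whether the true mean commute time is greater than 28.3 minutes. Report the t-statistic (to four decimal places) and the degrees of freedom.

t = 1.7844, df = 8

H0: μ = 28.3; H1: μ > 28.3 (one-sample t-test, right-tailed).
t = (x̄ − μ₀)/(s/√n) = (29.9 − 28.3)/(2.69/√9) = 1.7844
df = n − 1 = 8
p-value = P(T ≥ 1.7844) ≈ 0.056
Since p ≈ 0.056 < α = 0.1, reject H0; the data support H1.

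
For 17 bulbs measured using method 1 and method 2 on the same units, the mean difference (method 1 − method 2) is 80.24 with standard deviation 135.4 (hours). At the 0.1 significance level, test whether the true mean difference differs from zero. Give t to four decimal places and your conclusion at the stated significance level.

t = 2.4434; reject H0

H0: μ_d = 0; H1: μ_d ≠ 0 (paired t-test on the differences, two-sided).
t = d̄/(s_d/√n) = 80.24/(135.4/√17) = 2.4434
df = n − 1 = 16
Two-sided p-value ≈ 0.027
Since p ≈ 0.027 < α = 0.1, reject H0; the data support H1.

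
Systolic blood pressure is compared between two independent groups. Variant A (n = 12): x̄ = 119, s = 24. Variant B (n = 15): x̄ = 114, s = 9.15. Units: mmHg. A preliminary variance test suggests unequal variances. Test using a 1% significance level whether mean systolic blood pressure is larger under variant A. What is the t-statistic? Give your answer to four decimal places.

0.6831

Let group 1 = variant A, group 2 = variant B. H0: μ_1 = μ_2; H1: μ_1 > μ_2 (Welch's two-sample t-test, right-tailed).
t = (x̄_1 − x̄_2)/√(s_1²/n_1 + s_2²/n_2) = (119 − 114)/√(24²/12 + 9.15²/15) = 0.6831
Welch–Satterthwaite df ≈ 13.56
p-value = P(T ≥ 0.6831) ≈ 0.2530
Since p ≈ 0.2530 > α = 0.01, fail to reject H0; the evidence is not statistically significant.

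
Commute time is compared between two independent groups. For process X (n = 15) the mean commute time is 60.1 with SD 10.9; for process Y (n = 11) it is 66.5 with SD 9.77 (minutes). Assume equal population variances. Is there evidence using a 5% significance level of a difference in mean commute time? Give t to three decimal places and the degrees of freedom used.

t = -1.544, df = 24

Let group 1 = process X, group 2 = process Y. H0: μ_1 = μ_2; H1: μ_1 ≠ μ_2 (two-sample pooled-variance t-test, two-sided).
s_p² = [(15−1)·10.9² + (11−1)·9.77²]/(15+11−2) = 109.078
t = (60.1 − 66.5)/√[109.078·(1/15 + 1/11)] = -1.544
df = n₁ + n₂ − 2 = 24
Two-sided p-value ≈ 0.136
Since p ≈ 0.136 > α = 0.05, fail to reject H0; the evidence is not statistically significant.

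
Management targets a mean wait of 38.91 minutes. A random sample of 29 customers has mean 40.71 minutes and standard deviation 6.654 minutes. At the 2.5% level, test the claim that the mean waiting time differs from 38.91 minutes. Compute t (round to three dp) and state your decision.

t = 1.457; fail to reject H0

H0: μ = 38.91; H1: μ ≠ 38.91 (one-sample t-test, two-sided).
t = (x̄ − μ₀)/(s/√n) = (40.71 − 38.91)/(6.654/√29) = 1.457
df = n − 1 = 28
Two-sided p-value ≈ 0.156
Since p ≈ 0.156 > α = 0.025, fail to reject H0; the data do not provide sufficient evidence against H0.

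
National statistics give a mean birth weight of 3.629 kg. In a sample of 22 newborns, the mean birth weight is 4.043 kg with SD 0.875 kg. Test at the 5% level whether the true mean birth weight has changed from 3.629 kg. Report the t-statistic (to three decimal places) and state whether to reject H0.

t = 2.219; reject H0

H0: μ = 3.629; H1: μ ≠ 3.629 (one-sample t-test, two-sided).
t = (x̄ − μ₀)/(s/√n) = (4.043 − 3.629)/(0.875/√22) = 2.219
df = n − 1 = 21
Two-sided p-value ≈ 0.038
Since p ≈ 0.038 < α = 0.05, reject H0; the data support H1.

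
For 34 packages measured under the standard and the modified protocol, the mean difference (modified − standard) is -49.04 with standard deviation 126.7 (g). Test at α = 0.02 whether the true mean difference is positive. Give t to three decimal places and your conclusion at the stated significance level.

t = -2.257; fail to reject H0

H0: μ_d = 0; H1: μ_d > 0 (paired t-test on the differences, right-tailed).
t = d̄/(s_d/√n) = -49.04/(126.7/√34) = -2.257
df = n − 1 = 33
p-value = P(T ≥ -2.257) ≈ 0.985
Since p ≈ 0.985 > α = 0.02, fail to reject H0; the evidence is not statistically significant.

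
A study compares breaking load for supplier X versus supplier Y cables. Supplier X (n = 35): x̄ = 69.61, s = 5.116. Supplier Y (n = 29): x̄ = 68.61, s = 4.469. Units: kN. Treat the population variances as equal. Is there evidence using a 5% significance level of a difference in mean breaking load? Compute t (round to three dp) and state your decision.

Let group 1 = supplier X, group 2 = supplier Y. H0: μ_1 = μ_2; H1: μ_1 ≠ μ_2 (two-sample pooled-variance t-test, two-sided).
s_p² = [(35−1)·5.116² + (29−1)·4.469²]/(35+29−2) = 23.3728
t = (69.61 − 68.61)/√[23.3728·(1/35 + 1/29)] = 0.824
df = n₁ + n₂ − 2 = 62
Two-sided p-value ≈ 0.4132
Since p ≈ 0.4132 > α = 0.05, fail to reject H0; the data do not provide sufficient evidence against H0.

t = 0.824; fail to reject H0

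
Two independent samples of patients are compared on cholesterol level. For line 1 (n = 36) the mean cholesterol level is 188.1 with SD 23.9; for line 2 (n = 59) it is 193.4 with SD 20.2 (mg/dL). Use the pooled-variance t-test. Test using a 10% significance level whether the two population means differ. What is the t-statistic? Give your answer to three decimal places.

-1.157

Let group 1 = line 1, group 2 = line 2. H0: μ_1 = μ_2; H1: μ_1 ≠ μ_2 (two-sample pooled-variance t-test, two-sided).
s_p² = [(36−1)·23.9² + (59−1)·20.2²]/(36+59−2) = 469.448
t = (188.1 − 193.4)/√[469.448·(1/36 + 1/59)] = -1.157
df = n₁ + n₂ − 2 = 93
Two-sided p-value ≈ 0.2504
Since p ≈ 0.2504 > α = 0.1, fail to reject H0; the data do not provide sufficient evidence against H0.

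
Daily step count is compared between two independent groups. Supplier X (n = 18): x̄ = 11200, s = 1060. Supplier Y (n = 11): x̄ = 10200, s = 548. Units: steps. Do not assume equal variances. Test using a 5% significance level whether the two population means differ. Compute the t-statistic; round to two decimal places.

3.34

Let group 1 = supplier X, group 2 = supplier Y. H0: μ_1 = μ_2; H1: μ_1 ≠ μ_2 (Welch's two-sample t-test, two-sided).
t = (x̄_1 − x̄_2)/√(s_1²/n_1 + s_2²/n_2) = (11200 − 10200)/√(1060²/18 + 548²/11) = 3.34
Welch–Satterthwaite df ≈ 26.50
Two-sided p-value ≈ 0.0025
Since p ≈ 0.0025 < α = 0.05, reject H0; the evidence is statistically significant.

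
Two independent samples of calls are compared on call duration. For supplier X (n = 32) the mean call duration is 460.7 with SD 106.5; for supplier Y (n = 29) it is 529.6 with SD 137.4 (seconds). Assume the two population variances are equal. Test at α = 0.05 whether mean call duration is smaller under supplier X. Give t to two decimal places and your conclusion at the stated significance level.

Let group 1 = supplier X, group 2 = supplier Y. H0: μ_1 = μ_2; H1: μ_1 < μ_2 (two-sample pooled-variance t-test, left-tailed).
s_p² = [(32−1)·106.5² + (29−1)·137.4²]/(32+29−2) = 14918.9
t = (460.7 − 529.6)/√[14918.9·(1/32 + 1/29)] = -2.20
df = n₁ + n₂ − 2 = 59
p-value = P(T ≤ -2.20) ≈ 0.0159
Since p ≈ 0.0159 < α = 0.05, reject H0; the data support H1.

t = -2.20; reject H0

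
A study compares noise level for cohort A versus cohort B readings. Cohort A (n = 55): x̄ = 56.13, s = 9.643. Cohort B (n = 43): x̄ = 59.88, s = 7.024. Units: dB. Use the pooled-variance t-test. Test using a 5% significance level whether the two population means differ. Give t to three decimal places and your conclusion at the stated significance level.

Let group 1 = cohort A, group 2 = cohort B. H0: μ_1 = μ_2; H1: μ_1 ≠ μ_2 (two-sample pooled-variance t-test, two-sided).
s_p² = [(55−1)·9.643² + (43−1)·7.024²]/(55+43−2) = 73.8902
t = (56.13 − 59.88)/√[73.8902·(1/55 + 1/43)] = -2.143
df = n₁ + n₂ − 2 = 96
Two-sided p-value ≈ 0.035
Since p ≈ 0.035 < α = 0.05, reject H0; the evidence is statistically significant.

t = -2.143; reject H0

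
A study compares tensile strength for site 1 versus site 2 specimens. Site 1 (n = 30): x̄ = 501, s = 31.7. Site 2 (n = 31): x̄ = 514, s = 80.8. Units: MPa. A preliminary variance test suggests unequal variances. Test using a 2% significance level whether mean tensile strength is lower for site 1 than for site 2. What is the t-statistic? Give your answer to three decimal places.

-0.832

Let group 1 = site 1, group 2 = site 2. H0: μ_1 = μ_2; H1: μ_1 < μ_2 (Welch's two-sample t-test, left-tailed).
t = (x̄_1 − x̄_2)/√(s_1²/n_1 + s_2²/n_2) = (501 − 514)/√(31.7²/30 + 80.8²/31) = -0.832
Welch–Satterthwaite df ≈ 39.27
p-value = P(T ≤ -0.832) ≈ 0.205
Since p ≈ 0.205 > α = 0.02, fail to reject H0; the evidence is not statistically significant.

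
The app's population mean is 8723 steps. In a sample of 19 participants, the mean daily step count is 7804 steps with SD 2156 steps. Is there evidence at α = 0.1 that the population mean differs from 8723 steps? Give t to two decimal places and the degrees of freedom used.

t = -1.86, df = 18

H0: μ = 8723; H1: μ ≠ 8723 (one-sample t-test, two-sided).
t = (x̄ − μ₀)/(s/√n) = (7804 − 8723)/(2156/√19) = -1.86
df = n − 1 = 18
Two-sided p-value ≈ 0.0796
Since p ≈ 0.0796 < α = 0.1, reject H0; the evidence is statistically significant.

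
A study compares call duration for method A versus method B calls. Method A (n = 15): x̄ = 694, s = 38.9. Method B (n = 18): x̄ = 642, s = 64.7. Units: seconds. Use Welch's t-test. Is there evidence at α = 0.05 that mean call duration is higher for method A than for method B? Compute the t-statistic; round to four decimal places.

2.8477

Let group 1 = method A, group 2 = method B. H0: μ_1 = μ_2; H1: μ_1 > μ_2 (Welch's two-sample t-test, right-tailed).
t = (x̄_1 − x̄_2)/√(s_1²/n_1 + s_2²/n_2) = (694 − 642)/√(38.9²/15 + 64.7²/18) = 2.8477
Welch–Satterthwaite df ≈ 28.45
p-value = P(T ≥ 2.8477) ≈ 0.004
Since p ≈ 0.004 < α = 0.05, reject H0; the evidence is statistically significant.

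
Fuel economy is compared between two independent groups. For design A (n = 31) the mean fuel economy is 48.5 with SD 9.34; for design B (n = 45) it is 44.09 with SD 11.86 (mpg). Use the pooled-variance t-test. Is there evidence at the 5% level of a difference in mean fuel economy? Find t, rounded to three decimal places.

Let group 1 = design A, group 2 = design B. H0: μ_1 = μ_2; H1: μ_1 ≠ μ_2 (two-sample pooled-variance t-test, two-sided).
s_p² = [(31−1)·9.34² + (45−1)·11.86²]/(31+45−2) = 119.001
t = (48.5 − 44.09)/√[119.001·(1/31 + 1/45)] = 1.732
df = n₁ + n₂ − 2 = 74
Two-sided p-value ≈ 0.0874
Since p ≈ 0.0874 > α = 0.05, fail to reject H0; the data do not provide sufficient evidence against H0.

1.732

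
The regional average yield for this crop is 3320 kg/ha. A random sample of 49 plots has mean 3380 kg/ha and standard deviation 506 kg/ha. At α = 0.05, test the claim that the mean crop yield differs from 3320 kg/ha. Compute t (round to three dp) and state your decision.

t = 0.830; fail to reject H0

H0: μ = 3320; H1: μ ≠ 3320 (one-sample t-test, two-sided).
t = (x̄ − μ₀)/(s/√n) = (3380 − 3320)/(506/√49) = 0.830
df = n − 1 = 48
Two-sided p-value ≈ 0.411
Since p ≈ 0.411 > α = 0.05, fail to reject H0; the evidence is not statistically significant.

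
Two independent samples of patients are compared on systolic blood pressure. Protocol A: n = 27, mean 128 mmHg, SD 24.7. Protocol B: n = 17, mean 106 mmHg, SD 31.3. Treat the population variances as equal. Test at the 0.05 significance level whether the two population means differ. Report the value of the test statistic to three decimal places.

2.593

Let group 1 = protocol A, group 2 = protocol B. H0: μ_1 = μ_2; H1: μ_1 ≠ μ_2 (two-sample pooled-variance t-test, two-sided).
s_p² = [(27−1)·24.7² + (17−1)·31.3²]/(27+17−2) = 750.89
t = (128 − 106)/√[750.89·(1/27 + 1/17)] = 2.593
df = n₁ + n₂ − 2 = 42
Two-sided p-value ≈ 0.013
Since p ≈ 0.013 < α = 0.05, reject H0; the evidence is statistically significant.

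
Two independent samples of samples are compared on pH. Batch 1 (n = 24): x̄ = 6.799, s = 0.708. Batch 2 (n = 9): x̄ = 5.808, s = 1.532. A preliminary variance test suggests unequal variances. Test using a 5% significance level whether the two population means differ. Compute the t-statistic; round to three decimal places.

Let group 1 = batch 1, group 2 = batch 2. H0: μ_1 = μ_2; H1: μ_1 ≠ μ_2 (Welch's two-sample t-test, two-sided).
t = (x̄_1 − x̄_2)/√(s_1²/n_1 + s_2²/n_2) = (6.799 − 5.808)/√(0.708²/24 + 1.532²/9) = 1.867
Welch–Satterthwaite df ≈ 9.31
Two-sided p-value ≈ 0.0936
Since p ≈ 0.0936 > α = 0.05, fail to reject H0; the evidence is not statistically significant.

1.867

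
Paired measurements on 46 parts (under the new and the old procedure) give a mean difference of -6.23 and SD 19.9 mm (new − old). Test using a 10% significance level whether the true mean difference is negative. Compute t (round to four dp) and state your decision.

t = -2.1233; reject H0

H0: μ_d = 0; H1: μ_d < 0 (paired t-test on the differences, left-tailed).
t = d̄/(s_d/√n) = -6.23/(19.9/√46) = -2.1233
df = n − 1 = 45
p-value = P(T ≤ -2.1233) ≈ 0.0196
Since p ≈ 0.0196 < α = 0.1, reject H0; the data support H1.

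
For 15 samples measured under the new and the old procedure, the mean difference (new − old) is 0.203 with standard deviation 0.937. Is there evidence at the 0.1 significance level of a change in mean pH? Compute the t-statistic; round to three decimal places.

0.839

H0: μ_d = 0; H1: μ_d ≠ 0 (paired t-test on the differences, two-sided).
t = d̄/(s_d/√n) = 0.203/(0.937/√15) = 0.839
df = n − 1 = 14
Two-sided p-value ≈ 0.416
Since p ≈ 0.416 > α = 0.1, fail to reject H0; the evidence is not statistically significant.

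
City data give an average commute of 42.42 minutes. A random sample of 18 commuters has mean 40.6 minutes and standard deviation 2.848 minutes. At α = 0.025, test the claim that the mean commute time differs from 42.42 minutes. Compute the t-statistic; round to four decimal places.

-2.7112

H0: μ = 42.42; H1: μ ≠ 42.42 (one-sample t-test, two-sided).
t = (x̄ − μ₀)/(s/√n) = (40.6 − 42.42)/(2.848/√18) = -2.7112
df = n − 1 = 17
Two-sided p-value ≈ 0.015
Since p ≈ 0.015 < α = 0.025, reject H0; the data support H1.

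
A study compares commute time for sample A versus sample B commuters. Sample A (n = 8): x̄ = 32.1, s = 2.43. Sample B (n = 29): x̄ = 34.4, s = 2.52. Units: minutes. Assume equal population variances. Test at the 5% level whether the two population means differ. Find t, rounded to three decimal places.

-2.302

Let group 1 = sample A, group 2 = sample B. H0: μ_1 = μ_2; H1: μ_1 ≠ μ_2 (two-sample pooled-variance t-test, two-sided).
s_p² = [(8−1)·2.43² + (29−1)·2.52²]/(8+29−2) = 6.2613
t = (32.1 − 34.4)/√[6.2613·(1/8 + 1/29)] = -2.302
df = n₁ + n₂ − 2 = 35
Two-sided p-value ≈ 0.0274
Since p ≈ 0.0274 < α = 0.05, reject H0; the data support H1.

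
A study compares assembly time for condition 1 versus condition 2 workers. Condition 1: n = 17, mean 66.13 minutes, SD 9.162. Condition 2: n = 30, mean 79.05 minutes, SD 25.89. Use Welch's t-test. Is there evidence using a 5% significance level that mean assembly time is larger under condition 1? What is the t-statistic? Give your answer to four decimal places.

Let group 1 = condition 1, group 2 = condition 2. H0: μ_1 = μ_2; H1: μ_1 > μ_2 (Welch's two-sample t-test, right-tailed).
t = (x̄_1 − x̄_2)/√(s_1²/n_1 + s_2²/n_2) = (66.13 − 79.05)/√(9.162²/17 + 25.89²/30) = -2.4736
Welch–Satterthwaite df ≈ 39.72
p-value = P(T ≥ -2.4736) ≈ 0.991
Since p ≈ 0.991 > α = 0.05, fail to reject H0; the data do not provide sufficient evidence against H0.

-2.4736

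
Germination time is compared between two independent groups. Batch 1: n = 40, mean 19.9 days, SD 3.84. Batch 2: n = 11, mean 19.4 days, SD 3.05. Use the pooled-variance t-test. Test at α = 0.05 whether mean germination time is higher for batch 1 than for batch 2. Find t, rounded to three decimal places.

Let group 1 = batch 1, group 2 = batch 2. H0: μ_1 = μ_2; H1: μ_1 > μ_2 (two-sample pooled-variance t-test, right-tailed).
s_p² = [(40−1)·3.84² + (11−1)·3.05²]/(40+11−2) = 13.6348
t = (19.9 − 19.4)/√[13.6348·(1/40 + 1/11)] = 0.398
df = n₁ + n₂ − 2 = 49
p-value = P(T ≥ 0.398) ≈ 0.346
Since p ≈ 0.346 > α = 0.05, fail to reject H0; the data do not provide sufficient evidence against H0.

0.398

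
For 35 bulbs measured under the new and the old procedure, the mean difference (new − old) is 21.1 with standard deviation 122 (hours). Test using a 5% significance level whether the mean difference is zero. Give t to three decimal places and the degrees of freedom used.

t = 1.023, df = 34

H0: μ_d = 0; H1: μ_d ≠ 0 (paired t-test on the differences, two-sided).
t = d̄/(s_d/√n) = 21.1/(122/√35) = 1.023
df = n − 1 = 34
Two-sided p-value ≈ 0.313
Since p ≈ 0.313 > α = 0.05, fail to reject H0; the evidence is not statistically significant.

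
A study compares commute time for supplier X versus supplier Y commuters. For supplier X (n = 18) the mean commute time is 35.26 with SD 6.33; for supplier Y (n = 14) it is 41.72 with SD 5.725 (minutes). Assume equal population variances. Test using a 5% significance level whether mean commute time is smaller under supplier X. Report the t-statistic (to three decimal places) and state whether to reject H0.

Let group 1 = supplier X, group 2 = supplier Y. H0: μ_1 = μ_2; H1: μ_1 < μ_2 (two-sample pooled-variance t-test, left-tailed).
s_p² = [(18−1)·6.33² + (14−1)·5.725²]/(18+14−2) = 36.9085
t = (35.26 − 41.72)/√[36.9085·(1/18 + 1/14)] = -2.984
df = n₁ + n₂ − 2 = 30
p-value = P(T ≤ -2.984) ≈ 0.0028
Since p ≈ 0.0028 < α = 0.05, reject H0; the evidence is statistically significant.

t = -2.984; reject H0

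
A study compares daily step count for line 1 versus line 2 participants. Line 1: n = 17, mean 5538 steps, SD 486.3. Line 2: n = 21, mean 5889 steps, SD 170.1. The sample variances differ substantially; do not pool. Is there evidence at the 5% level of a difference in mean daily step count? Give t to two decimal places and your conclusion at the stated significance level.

Let group 1 = line 1, group 2 = line 2. H0: μ_1 = μ_2; H1: μ_1 ≠ μ_2 (Welch's two-sample t-test, two-sided).
t = (x̄_1 − x̄_2)/√(s_1²/n_1 + s_2²/n_2) = (5538 − 5889)/√(486.3²/17 + 170.1²/21) = -2.84
Welch–Satterthwaite df ≈ 19.18
Two-sided p-value ≈ 0.0104
Since p ≈ 0.0104 < α = 0.05, reject H0; the data support H1.

t = -2.84; reject H0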